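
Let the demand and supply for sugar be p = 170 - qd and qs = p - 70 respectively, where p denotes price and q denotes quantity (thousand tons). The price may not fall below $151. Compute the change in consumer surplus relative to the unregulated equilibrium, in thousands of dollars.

-1069.5

Rearranging demand gives qd = 170 - p. In a free market, 170 - p = p - 70 gives the equilibrium p* = 120, q* = 50.
Since 151 > 120, the floor is binding.
At p = 151: qd = 170 - 151 = 19 and qs = 151 - 70 = 81.
Consumer surplus without the control is ½ · (170 - 120) · 50 = 1250.
With the floor, consumers buy 19 units at 151, so CS = ½ · (170 - 151) · 19 = 180.5.
Change in consumer surplus = 180.5 - 1250 = -1069.5.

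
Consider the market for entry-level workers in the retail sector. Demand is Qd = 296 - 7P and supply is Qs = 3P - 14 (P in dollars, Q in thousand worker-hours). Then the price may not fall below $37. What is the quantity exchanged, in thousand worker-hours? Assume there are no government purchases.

37

In a free market, 296 - 7P = 3P - 14 gives the equilibrium P* = 31, Q* = 79.
The floor of 37 is above the equilibrium price 31, so it binds.
At P = 37: Qd = 296 - 7·37 = 37 and Qs = 3·37 - 14 = 97.
The quantity actually transacted is the short side, demand: 37.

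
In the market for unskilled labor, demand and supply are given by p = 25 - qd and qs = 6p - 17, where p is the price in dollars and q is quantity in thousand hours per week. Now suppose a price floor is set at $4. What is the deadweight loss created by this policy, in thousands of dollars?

Rearranging demand gives qd = 25 - p. Without the control the market clears where 25 - p = 6p - 17, i.e. p* = 6 and q* = 19.
Since 4 is below p* = 6, the floor does not bind and the free-market outcome prevails.
Since the control does not bind, no trades are prevented and deadweight loss is zero.

0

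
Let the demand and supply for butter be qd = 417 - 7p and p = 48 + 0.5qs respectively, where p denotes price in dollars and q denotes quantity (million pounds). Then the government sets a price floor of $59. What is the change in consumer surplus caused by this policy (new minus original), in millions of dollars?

-22

Rearranging supply gives qs = 2p - 96. In a free market, 417 - 7p = 2p - 96 gives the equilibrium p* = 57, q* = 18.
Since 59 > 57, the floor is binding.
At p = 59: qd = 417 - 7·59 = 4 and qs = 2·59 - 96 = 22.
Consumer surplus without the control is ½ · (417/7 - 57) · 18 = 162/7.
With the floor, consumers buy 4 units at 59, so CS = ½ · (417/7 - 59) · 4 = 8/7.
Change in consumer surplus = 8/7 - 162/7 = -22.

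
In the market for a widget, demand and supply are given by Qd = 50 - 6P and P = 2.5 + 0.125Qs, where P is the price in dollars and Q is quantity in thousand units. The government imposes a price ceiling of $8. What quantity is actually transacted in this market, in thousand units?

20

Rearranging supply gives Qs = 8P - 20. Setting quantity demanded equal to quantity supplied, 50 - 6P = 8P - 20, gives P* = 5 and Q* = 20.
Since 8 is above P* = 5, the ceiling does not bind and the free-market outcome prevails.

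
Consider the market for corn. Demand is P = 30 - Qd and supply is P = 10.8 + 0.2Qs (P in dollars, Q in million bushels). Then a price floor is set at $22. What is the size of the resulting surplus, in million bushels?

48

Rearranging demand gives Qd = 30 - P; rearranging supply gives Qs = 5P - 54. In a free market, 30 - P = 5P - 54 gives the equilibrium P* = 14, Q* = 16.
Since 22 > 14, the floor is binding.
At P = 22: Qd = 30 - 22 = 8 and Qs = 5·22 - 54 = 56.
Surplus = Qs - Qd = 56 - 8 = 48.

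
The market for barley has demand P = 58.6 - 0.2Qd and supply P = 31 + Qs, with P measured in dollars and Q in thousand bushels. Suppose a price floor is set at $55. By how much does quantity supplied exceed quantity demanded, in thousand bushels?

Rearranging demand gives Qd = 293 - 5P; rearranging supply gives Qs = P - 31. Setting quantity demanded equal to quantity supplied, 293 - 5P = P - 31, gives P* = 54 and Q* = 23.
Since 55 > 54, the floor is binding.
At P = 55: Qd = 293 - 5·55 = 18 and Qs = 55 - 31 = 24.
Surplus = Qs - Qd = 24 - 18 = 6.

6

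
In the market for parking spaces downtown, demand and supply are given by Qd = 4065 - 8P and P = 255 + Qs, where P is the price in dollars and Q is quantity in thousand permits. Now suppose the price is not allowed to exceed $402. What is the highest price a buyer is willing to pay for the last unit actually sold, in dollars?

489.75

Rearranging supply gives Qs = P - 255. Without the control the market clears where 4065 - 8P = P - 255, i.e. P* = 480 and Q* = 225.
The ceiling of 402 is below the equilibrium price 480, so it binds.
At P = 402: Qd = 4065 - 8·402 = 849 and Qs = 402 - 255 = 147.
Only 147 units reach the market. On the demand curve, the marginal buyer's willingness to pay at Q = 147 is (4065 - 147)/8 = 489.75.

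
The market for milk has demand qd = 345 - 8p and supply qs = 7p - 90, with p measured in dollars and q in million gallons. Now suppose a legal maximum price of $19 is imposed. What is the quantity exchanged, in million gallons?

43

Equilibrium: 345 - 8p = 7p - 90, so 435 = 15p and p* = 29, q* = 113.
Because the ceiling (19) lies below the market-clearing price, it is binding.
At p = 19: qd = 345 - 8·19 = 193 and qs = 7·19 - 90 = 43.
The quantity actually transacted is the short side, supply: 43.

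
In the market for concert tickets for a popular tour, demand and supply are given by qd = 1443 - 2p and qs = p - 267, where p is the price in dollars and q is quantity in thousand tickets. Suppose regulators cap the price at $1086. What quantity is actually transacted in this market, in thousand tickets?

303

In a free market, 1443 - 2p = p - 267 gives the equilibrium p* = 570, q* = 303.
Since 1086 is above p* = 570, the ceiling does not bind and the free-market outcome prevails.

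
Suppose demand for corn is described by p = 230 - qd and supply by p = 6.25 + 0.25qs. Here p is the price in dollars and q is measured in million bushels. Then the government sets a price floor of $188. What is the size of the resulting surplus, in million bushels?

685

Rearranging demand gives qd = 230 - p; rearranging supply gives qs = 4p - 25. Equilibrium: 230 - p = 4p - 25, so 255 = 5p and p* = 51, q* = 179.
Because the floor (188) lies above the market-clearing price, it is binding.
At p = 188: qd = 230 - 188 = 42 and qs = 4·188 - 25 = 727.
Surplus = qs - qd = 727 - 42 = 685.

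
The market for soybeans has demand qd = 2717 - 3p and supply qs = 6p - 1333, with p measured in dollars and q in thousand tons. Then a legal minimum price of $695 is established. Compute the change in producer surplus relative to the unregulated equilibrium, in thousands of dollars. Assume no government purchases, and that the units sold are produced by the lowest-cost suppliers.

Without the control the market clears where 2717 - 3p = 6p - 1333, i.e. p* = 450 and q* = 1367.
Because the floor (695) lies above the market-clearing price, it is binding.
At p = 695: qd = 2717 - 3·695 = 632 and qs = 6·695 - 1333 = 2837.
Producer surplus without the control is ½ · (450 - 1333/6) · 1367 = 1868689/12.
With the floor, 632 units are sold at 695. The supply price at q = 632 is 327.5, so PS = ½ · [(695 - 1333/6) + (695 - 327.5)] · 632 = 796636/3.
Change in producer surplus = 796636/3 - 1868689/12 = 109821.25.

109821.25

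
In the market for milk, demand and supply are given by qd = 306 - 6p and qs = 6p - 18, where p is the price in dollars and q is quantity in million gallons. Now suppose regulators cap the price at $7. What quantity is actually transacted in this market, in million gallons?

24

In a free market, 306 - 6p = 6p - 18 gives the equilibrium p* = 27, q* = 144.
The ceiling of 7 is below the equilibrium price 27, so it binds.
At p = 7: qd = 306 - 6·7 = 264 and qs = 6·7 - 18 = 24.
The quantity actually transacted is the short side, supply: 24.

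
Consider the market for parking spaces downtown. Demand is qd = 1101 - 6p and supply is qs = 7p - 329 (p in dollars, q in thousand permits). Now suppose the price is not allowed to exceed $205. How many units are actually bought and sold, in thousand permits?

Without the control the market clears where 1101 - 6p = 7p - 329, i.e. p* = 110 and q* = 441.
Since 205 is above p* = 110, the ceiling does not bind and the free-market outcome prevails.

441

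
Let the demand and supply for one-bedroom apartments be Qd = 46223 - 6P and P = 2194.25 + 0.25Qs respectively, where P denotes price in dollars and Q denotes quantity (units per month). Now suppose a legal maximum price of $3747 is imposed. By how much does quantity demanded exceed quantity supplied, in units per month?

Rearranging supply gives Qs = 4P - 8777. Setting quantity demanded equal to quantity supplied, 46223 - 6P = 4P - 8777, gives P* = 5500 and Q* = 13223.
Since 3747 < 5500, the ceiling is binding.
At P = 3747: Qd = 46223 - 6·3747 = 23741 and Qs = 4·3747 - 8777 = 6211.
Shortage = Qd - Qs = 23741 - 6211 = 17530.

17530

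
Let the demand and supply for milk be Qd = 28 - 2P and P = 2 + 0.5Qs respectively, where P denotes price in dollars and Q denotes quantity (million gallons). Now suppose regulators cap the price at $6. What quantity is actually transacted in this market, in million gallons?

8

Rearranging supply gives Qs = 2P - 4. Equilibrium: 28 - 2P = 2P - 4, so 32 = 4P and P* = 8, Q* = 12.
Because the ceiling (6) lies below the market-clearing price, it is binding.
At P = 6: Qd = 28 - 2·6 = 16 and Qs = 2·6 - 4 = 8.
The quantity actually transacted is the short side, supply: 8.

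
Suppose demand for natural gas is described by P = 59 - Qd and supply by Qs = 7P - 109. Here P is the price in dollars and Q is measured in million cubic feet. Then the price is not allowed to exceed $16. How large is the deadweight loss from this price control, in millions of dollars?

700

Rearranging demand gives Qd = 59 - P. Without the control the market clears where 59 - P = 7P - 109, i.e. P* = 21 and Q* = 38.
The ceiling of 16 is below the equilibrium price 21, so it binds.
At P = 16: Qd = 59 - 16 = 43 and Qs = 7·16 - 109 = 3.
Quantity traded falls to 3. At Q = 3 the demand price is 59 - 3 = 56 and the supply price is (109 + 3)/7 = 16.
Deadweight loss = ½ · (56 - 16) · (38 - 3) = ½ · 40 · 35 = 700.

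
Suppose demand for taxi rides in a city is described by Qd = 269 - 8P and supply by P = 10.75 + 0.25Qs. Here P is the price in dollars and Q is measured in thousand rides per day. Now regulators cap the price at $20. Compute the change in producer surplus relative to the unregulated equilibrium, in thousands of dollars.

-294

Rearranging supply gives Qs = 4P - 43. Equilibrium: 269 - 8P = 4P - 43, so 312 = 12P and P* = 26, Q* = 61.
Since 20 < 26, the ceiling is binding.
At P = 20: Qd = 269 - 8·20 = 109 and Qs = 4·20 - 43 = 37.
Producer surplus without the control is ½ · (26 - 10.75) · 61 = 465.125.
With the ceiling, producers sell 37 units at 20, so PS = ½ · (20 - 10.75) · 37 = 171.125.
Change in producer surplus = 171.125 - 465.125 = -294.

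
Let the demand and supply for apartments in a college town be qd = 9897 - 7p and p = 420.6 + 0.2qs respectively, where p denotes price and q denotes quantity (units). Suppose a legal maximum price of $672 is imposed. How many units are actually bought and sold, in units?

1257

Rearranging supply gives qs = 5p - 2103. Setting quantity demanded equal to quantity supplied, 9897 - 7p = 5p - 2103, gives p* = 1000 and q* = 2897.
The ceiling of 672 is below the equilibrium price 1000, so it binds.
At p = 672: qd = 9897 - 7·672 = 5193 and qs = 5·672 - 2103 = 1257.
The quantity actually transacted is the short side, supply: 1257.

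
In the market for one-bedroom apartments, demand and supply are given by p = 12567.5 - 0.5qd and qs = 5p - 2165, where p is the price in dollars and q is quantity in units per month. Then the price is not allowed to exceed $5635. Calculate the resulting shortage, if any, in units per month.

0

Rearranging demand gives qd = 25135 - 2p. Without the control the market clears where 25135 - 2p = 5p - 2165, i.e. p* = 3900 and q* = 17335.
Since 5635 is above p* = 3900, the ceiling does not bind and the free-market outcome prevails.
Since the control does not bind, there is no shortage.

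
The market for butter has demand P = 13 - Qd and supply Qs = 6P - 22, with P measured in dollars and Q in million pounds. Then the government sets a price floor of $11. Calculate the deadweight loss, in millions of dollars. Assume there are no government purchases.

21

Rearranging demand gives Qd = 13 - P. Without the control the market clears where 13 - P = 6P - 22, i.e. P* = 5 and Q* = 8.
Since 11 > 5, the floor is binding.
At P = 11: Qd = 13 - 11 = 2 and Qs = 6·11 - 22 = 44.
Quantity traded falls to 2. At Q = 2 the demand price is 13 - 2 = 11 and the supply price is (22 + 2)/6 = 4.
Deadweight loss = ½ · (11 - 4) · (8 - 2) = ½ · 7 · 6 = 21.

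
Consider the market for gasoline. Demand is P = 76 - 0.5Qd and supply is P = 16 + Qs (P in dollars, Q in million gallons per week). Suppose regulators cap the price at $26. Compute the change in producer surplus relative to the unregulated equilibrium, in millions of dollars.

Rearranging demand gives Qd = 152 - 2P; rearranging supply gives Qs = P - 16. Without the control the market clears where 152 - 2P = P - 16, i.e. P* = 56 and Q* = 40.
Because the ceiling (26) lies below the market-clearing price, it is binding.
At P = 26: Qd = 152 - 2·26 = 100 and Qs = 26 - 16 = 10.
Producer surplus without the control is ½ · (56 - 16) · 40 = 800.
With the ceiling, producers sell 10 units at 26, so PS = ½ · (26 - 16) · 10 = 50.
Change in producer surplus = 50 - 800 = -750.

-750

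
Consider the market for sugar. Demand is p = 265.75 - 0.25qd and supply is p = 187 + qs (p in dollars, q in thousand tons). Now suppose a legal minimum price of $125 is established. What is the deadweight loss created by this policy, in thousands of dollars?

0

Rearranging demand gives qd = 1063 - 4p; rearranging supply gives qs = p - 187. Setting quantity demanded equal to quantity supplied, 1063 - 4p = p - 187, gives p* = 250 and q* = 63.
The floor of 125 is below the equilibrium price 250, so it is not binding; the market clears at p* = 250, q* = 63.
Since the control does not bind, no trades are prevented and deadweight loss is zero.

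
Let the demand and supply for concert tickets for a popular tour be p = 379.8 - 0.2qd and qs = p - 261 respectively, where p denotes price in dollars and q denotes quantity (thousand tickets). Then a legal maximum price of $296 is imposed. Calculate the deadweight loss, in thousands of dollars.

2457.6

Rearranging demand gives qd = 1899 - 5p. In a free market, 1899 - 5p = p - 261 gives the equilibrium p* = 360, q* = 99.
Because the ceiling (296) lies below the market-clearing price, it is binding.
At p = 296: qd = 1899 - 5·296 = 419 and qs = 296 - 261 = 35.
Quantity traded falls to 35. At q = 35 the demand price is (1899 - 35)/5 = 372.8 and the supply price is 261 + 35 = 296.
Deadweight loss = ½ · (372.8 - 296) · (99 - 35) = ½ · 76.8 · 64 = 2457.6.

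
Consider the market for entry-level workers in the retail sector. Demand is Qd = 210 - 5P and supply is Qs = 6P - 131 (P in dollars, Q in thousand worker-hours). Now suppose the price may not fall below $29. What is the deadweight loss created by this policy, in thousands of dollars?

In a free market, 210 - 5P = 6P - 131 gives the equilibrium P* = 31, Q* = 55.
The floor of 29 is below the equilibrium price 31, so it is not binding; the market clears at P* = 31, Q* = 55.
Since the control does not bind, no trades are prevented and deadweight loss is zero.

0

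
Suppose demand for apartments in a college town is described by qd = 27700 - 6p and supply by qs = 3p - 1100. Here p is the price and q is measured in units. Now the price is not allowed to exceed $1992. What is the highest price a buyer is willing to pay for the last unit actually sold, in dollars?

3804

Without the control the market clears where 27700 - 6p = 3p - 1100, i.e. p* = 3200 and q* = 8500.
Since 1992 < 3200, the ceiling is binding.
At p = 1992: qd = 27700 - 6·1992 = 15748 and qs = 3·1992 - 1100 = 4876.
Only 4876 units reach the market. On the demand curve, the marginal buyer's willingness to pay at q = 4876 is (27700 - 4876)/6 = 3804.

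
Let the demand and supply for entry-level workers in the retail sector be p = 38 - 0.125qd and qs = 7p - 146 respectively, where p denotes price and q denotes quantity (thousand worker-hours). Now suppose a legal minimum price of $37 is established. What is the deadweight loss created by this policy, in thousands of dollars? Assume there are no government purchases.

420

Rearranging demand gives qd = 304 - 8p. Without the control the market clears where 304 - 8p = 7p - 146, i.e. p* = 30 and q* = 64.
Since 37 > 30, the floor is binding.
At p = 37: qd = 304 - 8·37 = 8 and qs = 7·37 - 146 = 113.
Quantity traded falls to 8. At q = 8 the demand price is (304 - 8)/8 = 37 and the supply price is (146 + 8)/7 = 22.
Deadweight loss = ½ · (37 - 22) · (64 - 8) = ½ · 15 · 56 = 420.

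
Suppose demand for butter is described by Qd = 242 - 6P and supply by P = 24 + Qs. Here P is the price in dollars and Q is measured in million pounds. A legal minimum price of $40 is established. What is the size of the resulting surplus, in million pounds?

14

Rearranging supply gives Qs = P - 24. Equilibrium: 242 - 6P = P - 24, so 266 = 7P and P* = 38, Q* = 14.
Since 40 > 38, the floor is binding.
At P = 40: Qd = 242 - 6·40 = 2 and Qs = 40 - 24 = 16.
Surplus = Qs - Qd = 16 - 2 = 14.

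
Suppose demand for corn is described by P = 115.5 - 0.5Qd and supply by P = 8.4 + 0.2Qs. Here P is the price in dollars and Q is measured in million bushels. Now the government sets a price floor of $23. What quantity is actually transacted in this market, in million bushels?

Rearranging demand gives Qd = 231 - 2P; rearranging supply gives Qs = 5P - 42. Without the control the market clears where 231 - 2P = 5P - 42, i.e. P* = 39 and Q* = 153.
The floor of 23 is below the equilibrium price 39, so it is not binding; the market clears at P* = 39, Q* = 153.

153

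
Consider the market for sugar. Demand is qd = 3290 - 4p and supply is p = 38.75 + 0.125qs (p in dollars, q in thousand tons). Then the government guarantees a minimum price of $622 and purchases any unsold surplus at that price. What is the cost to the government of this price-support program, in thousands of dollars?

2403408

Rearranging supply gives qs = 8p - 310. Setting quantity demanded equal to quantity supplied, 3290 - 4p = 8p - 310, gives p* = 300 and q* = 2090.
Since 622 > 300, the floor is binding.
At p = 622: qd = 3290 - 4·622 = 802 and qs = 8·622 - 310 = 4666.
Surplus = qs - qd = 3864.
Government expenditure = surplus × support price = 3864 × 622 = 2403408.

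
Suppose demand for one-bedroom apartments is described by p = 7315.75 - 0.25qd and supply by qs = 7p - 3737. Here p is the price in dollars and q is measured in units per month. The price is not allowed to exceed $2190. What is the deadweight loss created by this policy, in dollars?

6314962.5

Rearranging demand gives qd = 29263 - 4p. In a free market, 29263 - 4p = 7p - 3737 gives the equilibrium p* = 3000, q* = 17263.
The ceiling of 2190 is below the equilibrium price 3000, so it binds.
At p = 2190: qd = 29263 - 4·2190 = 20503 and qs = 7·2190 - 3737 = 11593.
Quantity traded falls to 11593. At q = 11593 the demand price is (29263 - 11593)/4 = 4417.5 and the supply price is (3737 + 11593)/7 = 2190.
Deadweight loss = ½ · (4417.5 - 2190) · (17263 - 11593) = ½ · 2227.5 · 5670 = 6314962.5.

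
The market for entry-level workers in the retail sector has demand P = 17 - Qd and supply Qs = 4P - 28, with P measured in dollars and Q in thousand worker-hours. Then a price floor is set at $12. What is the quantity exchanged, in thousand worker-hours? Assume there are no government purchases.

5

Rearranging demand gives Qd = 17 - P. Setting quantity demanded equal to quantity supplied, 17 - P = 4P - 28, gives P* = 9 and Q* = 8.
Because the floor (12) lies above the market-clearing price, it is binding.
At P = 12: Qd = 17 - 12 = 5 and Qs = 4·12 - 28 = 20.
The quantity actually transacted is the short side, demand: 5.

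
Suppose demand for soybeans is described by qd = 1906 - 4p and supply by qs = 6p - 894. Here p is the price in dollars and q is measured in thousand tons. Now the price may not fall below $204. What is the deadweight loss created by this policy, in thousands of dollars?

In a free market, 1906 - 4p = 6p - 894 gives the equilibrium p* = 280, q* = 786.
Since 204 is below p* = 280, the floor does not bind and the free-market outcome prevails.
Since the control does not bind, no trades are prevented and deadweight loss is zero.

0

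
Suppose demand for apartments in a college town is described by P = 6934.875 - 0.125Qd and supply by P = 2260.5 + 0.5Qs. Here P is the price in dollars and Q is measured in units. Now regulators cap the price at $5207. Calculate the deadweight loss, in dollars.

786061.25

Rearranging demand gives Qd = 55479 - 8P; rearranging supply gives Qs = 2P - 4521. Without the control the market clears where 55479 - 8P = 2P - 4521, i.e. P* = 6000 and Q* = 7479.
The ceiling of 5207 is below the equilibrium price 6000, so it binds.
At P = 5207: Qd = 55479 - 8·5207 = 13823 and Qs = 2·5207 - 4521 = 5893.
Quantity traded falls to 5893. At Q = 5893 the demand price is (55479 - 5893)/8 = 6198.25 and the supply price is (4521 + 5893)/2 = 5207.
Deadweight loss = ½ · (6198.25 - 5207) · (7479 - 5893) = ½ · 991.25 · 1586 = 786061.25.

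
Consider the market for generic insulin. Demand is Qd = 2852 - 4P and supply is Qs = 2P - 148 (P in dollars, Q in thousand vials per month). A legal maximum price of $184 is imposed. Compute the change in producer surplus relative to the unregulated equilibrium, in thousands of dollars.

Equilibrium: 2852 - 4P = 2P - 148, so 3000 = 6P and P* = 500, Q* = 852.
The ceiling of 184 is below the equilibrium price 500, so it binds.
At P = 184: Qd = 2852 - 4·184 = 2116 and Qs = 2·184 - 148 = 220.
Producer surplus without the control is ½ · (500 - 74) · 852 = 181476.
With the ceiling, producers sell 220 units at 184, so PS = ½ · (184 - 74) · 220 = 12100.
Change in producer surplus = 12100 - 181476 = -169376.

-169376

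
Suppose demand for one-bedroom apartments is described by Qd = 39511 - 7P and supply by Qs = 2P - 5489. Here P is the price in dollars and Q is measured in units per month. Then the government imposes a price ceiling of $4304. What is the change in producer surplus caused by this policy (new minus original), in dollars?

-2655240

In a free market, 39511 - 7P = 2P - 5489 gives the equilibrium P* = 5000, Q* = 4511.
The ceiling of 4304 is below the equilibrium price 5000, so it binds.
At P = 4304: Qd = 39511 - 7·4304 = 9383 and Qs = 2·4304 - 5489 = 3119.
Producer surplus without the control is ½ · (5000 - 2744.5) · 4511 = 5087280.25.
With the ceiling, producers sell 3119 units at 4304, so PS = ½ · (4304 - 2744.5) · 3119 = 2432040.25.
Change in producer surplus = 2432040.25 - 5087280.25 = -2655240.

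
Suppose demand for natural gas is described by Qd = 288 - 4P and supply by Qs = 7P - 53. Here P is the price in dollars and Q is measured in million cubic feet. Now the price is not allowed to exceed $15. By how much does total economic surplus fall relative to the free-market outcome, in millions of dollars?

2464

Setting quantity demanded equal to quantity supplied, 288 - 4P = 7P - 53, gives P* = 31 and Q* = 164.
Since 15 < 31, the ceiling is binding.
At P = 15: Qd = 288 - 4·15 = 228 and Qs = 7·15 - 53 = 52.
Quantity traded falls to 52. At Q = 52 the demand price is (288 - 52)/4 = 59 and the supply price is (53 + 52)/7 = 15.
Deadweight loss = ½ · (59 - 15) · (164 - 52) = ½ · 44 · 112 = 2464.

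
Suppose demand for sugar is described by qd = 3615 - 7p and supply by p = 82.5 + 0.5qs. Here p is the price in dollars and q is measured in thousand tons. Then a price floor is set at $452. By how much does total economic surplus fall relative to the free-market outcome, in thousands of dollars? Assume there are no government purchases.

Rearranging supply gives qs = 2p - 165. Without the control the market clears where 3615 - 7p = 2p - 165, i.e. p* = 420 and q* = 675.
The floor of 452 is above the equilibrium price 420, so it binds.
At p = 452: qd = 3615 - 7·452 = 451 and qs = 2·452 - 165 = 739.
Quantity traded falls to 451. At q = 451 the demand price is (3615 - 451)/7 = 452 and the supply price is (165 + 451)/2 = 308.
Deadweight loss = ½ · (452 - 308) · (675 - 451) = ½ · 144 · 224 = 16128.

16128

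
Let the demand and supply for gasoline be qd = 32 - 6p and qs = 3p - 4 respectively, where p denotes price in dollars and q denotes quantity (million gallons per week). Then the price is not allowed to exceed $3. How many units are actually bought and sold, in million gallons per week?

5

Setting quantity demanded equal to quantity supplied, 32 - 6p = 3p - 4, gives p* = 4 and q* = 8.
Since 3 < 4, the ceiling is binding.
At p = 3: qd = 32 - 6·3 = 14 and qs = 3·3 - 4 = 5.
The quantity actually transacted is the short side, supply: 5.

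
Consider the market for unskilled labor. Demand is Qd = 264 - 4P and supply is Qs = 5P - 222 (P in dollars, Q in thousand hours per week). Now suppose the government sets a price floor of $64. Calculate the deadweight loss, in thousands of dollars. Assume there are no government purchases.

Setting quantity demanded equal to quantity supplied, 264 - 4P = 5P - 222, gives P* = 54 and Q* = 48.
The floor of 64 is above the equilibrium price 54, so it binds.
At P = 64: Qd = 264 - 4·64 = 8 and Qs = 5·64 - 222 = 98.
Quantity traded falls to 8. At Q = 8 the demand price is (264 - 8)/4 = 64 and the supply price is (222 + 8)/5 = 46.
Deadweight loss = ½ · (64 - 46) · (48 - 8) = ½ · 18 · 40 = 360.

360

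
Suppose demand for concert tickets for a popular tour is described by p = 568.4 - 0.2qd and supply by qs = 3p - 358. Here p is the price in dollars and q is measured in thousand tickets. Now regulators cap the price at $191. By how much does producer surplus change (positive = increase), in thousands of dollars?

Rearranging demand gives qd = 2842 - 5p. Equilibrium: 2842 - 5p = 3p - 358, so 3200 = 8p and p* = 400, q* = 842.
Because the ceiling (191) lies below the market-clearing price, it is binding.
At p = 191: qd = 2842 - 5·191 = 1887 and qs = 3·191 - 358 = 215.
Producer surplus without the control is ½ · (400 - 358/3) · 842 = 354482/3.
With the ceiling, producers sell 215 units at 191, so PS = ½ · (191 - 358/3) · 215 = 46225/6.
Change in producer surplus = 46225/6 - 354482/3 = -110456.5.

-110456.5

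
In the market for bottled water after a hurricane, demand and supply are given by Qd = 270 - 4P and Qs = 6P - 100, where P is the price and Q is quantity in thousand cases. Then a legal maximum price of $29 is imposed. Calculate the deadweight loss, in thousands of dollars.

480

Setting quantity demanded equal to quantity supplied, 270 - 4P = 6P - 100, gives P* = 37 and Q* = 122.
Since 29 < 37, the ceiling is binding.
At P = 29: Qd = 270 - 4·29 = 154 and Qs = 6·29 - 100 = 74.
Quantity traded falls to 74. At Q = 74 the demand price is (270 - 74)/4 = 49 and the supply price is (100 + 74)/6 = 29.
Deadweight loss = ½ · (49 - 29) · (122 - 74) = ½ · 20 · 48 = 480.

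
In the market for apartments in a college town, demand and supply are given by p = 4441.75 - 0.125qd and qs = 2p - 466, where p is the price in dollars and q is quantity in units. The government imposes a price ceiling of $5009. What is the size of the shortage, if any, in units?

0

Rearranging demand gives qd = 35534 - 8p. Without the control the market clears where 35534 - 8p = 2p - 466, i.e. p* = 3600 and q* = 6734.
Since 5009 is above p* = 3600, the ceiling does not bind and the free-market outcome prevails.
Since the control does not bind, there is no shortage.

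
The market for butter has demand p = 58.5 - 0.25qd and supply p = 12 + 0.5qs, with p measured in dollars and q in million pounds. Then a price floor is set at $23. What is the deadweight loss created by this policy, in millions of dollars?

Rearranging demand gives qd = 234 - 4p; rearranging supply gives qs = 2p - 24. In a free market, 234 - 4p = 2p - 24 gives the equilibrium p* = 43, q* = 62.
Since 23 is below p* = 43, the floor does not bind and the free-market outcome prevails.
Since the control does not bind, no trades are prevented and deadweight loss is zero.

0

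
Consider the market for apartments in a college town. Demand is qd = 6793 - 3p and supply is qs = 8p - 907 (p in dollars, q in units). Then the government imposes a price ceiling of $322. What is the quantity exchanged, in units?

Setting quantity demanded equal to quantity supplied, 6793 - 3p = 8p - 907, gives p* = 700 and q* = 4693.
The ceiling of 322 is below the equilibrium price 700, so it binds.
At p = 322: qd = 6793 - 3·322 = 5827 and qs = 8·322 - 907 = 1669.
The quantity actually transacted is the short side, supply: 1669.

1669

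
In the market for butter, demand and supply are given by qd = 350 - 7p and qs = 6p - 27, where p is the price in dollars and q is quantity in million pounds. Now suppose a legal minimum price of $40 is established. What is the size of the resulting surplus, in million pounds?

143

Setting quantity demanded equal to quantity supplied, 350 - 7p = 6p - 27, gives p* = 29 and q* = 147.
Since 40 > 29, the floor is binding.
At p = 40: qd = 350 - 7·40 = 70 and qs = 6·40 - 27 = 213.
Surplus = qs - qd = 213 - 70 = 143.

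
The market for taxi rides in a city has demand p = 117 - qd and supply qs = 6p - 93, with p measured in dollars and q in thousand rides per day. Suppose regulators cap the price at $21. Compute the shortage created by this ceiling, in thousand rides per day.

Rearranging demand gives qd = 117 - p. Without the control the market clears where 117 - p = 6p - 93, i.e. p* = 30 and q* = 87.
Since 21 < 30, the ceiling is binding.
At p = 21: qd = 117 - 21 = 96 and qs = 6·21 - 93 = 33.
Shortage = qd - qs = 96 - 33 = 63.

63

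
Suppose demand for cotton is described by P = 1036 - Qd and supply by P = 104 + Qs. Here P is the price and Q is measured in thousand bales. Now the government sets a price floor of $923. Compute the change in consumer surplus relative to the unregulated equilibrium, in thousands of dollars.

-102193.5

Rearranging demand gives Qd = 1036 - P; rearranging supply gives Qs = P - 104. Setting quantity demanded equal to quantity supplied, 1036 - P = P - 104, gives P* = 570 and Q* = 466.
Because the floor (923) lies above the market-clearing price, it is binding.
At P = 923: Qd = 1036 - 923 = 113 and Qs = 923 - 104 = 819.
Consumer surplus without the control is ½ · (1036 - 570) · 466 = 108578.
With the floor, consumers buy 113 units at 923, so CS = ½ · (1036 - 923) · 113 = 6384.5.
Change in consumer surplus = 6384.5 - 108578 = -102193.5.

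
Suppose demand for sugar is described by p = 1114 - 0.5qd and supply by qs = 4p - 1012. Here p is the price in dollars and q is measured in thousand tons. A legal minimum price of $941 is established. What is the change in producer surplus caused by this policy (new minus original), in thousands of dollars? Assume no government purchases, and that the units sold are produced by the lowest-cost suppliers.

Rearranging demand gives qd = 2228 - 2p. Without the control the market clears where 2228 - 2p = 4p - 1012, i.e. p* = 540 and q* = 1148.
Because the floor (941) lies above the market-clearing price, it is binding.
At p = 941: qd = 2228 - 2·941 = 346 and qs = 4·941 - 1012 = 2752.
Producer surplus without the control is ½ · (540 - 253) · 1148 = 164738.
With the floor, 346 units are sold at 941. The supply price at q = 346 is 339.5, so PS = ½ · [(941 - 253) + (941 - 339.5)] · 346 = 223083.5.
Change in producer surplus = 223083.5 - 164738 = 58345.5.

58345.5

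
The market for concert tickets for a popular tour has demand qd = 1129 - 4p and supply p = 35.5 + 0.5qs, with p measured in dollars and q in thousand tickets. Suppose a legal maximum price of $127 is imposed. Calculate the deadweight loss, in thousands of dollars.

7993.5

Rearranging supply gives qs = 2p - 71. In a free market, 1129 - 4p = 2p - 71 gives the equilibrium p* = 200, q* = 329.
Since 127 < 200, the ceiling is binding.
At p = 127: qd = 1129 - 4·127 = 621 and qs = 2·127 - 71 = 183.
Quantity traded falls to 183. At q = 183 the demand price is (1129 - 183)/4 = 236.5 and the supply price is (71 + 183)/2 = 127.
Deadweight loss = ½ · (236.5 - 127) · (329 - 183) = ½ · 109.5 · 146 = 7993.5.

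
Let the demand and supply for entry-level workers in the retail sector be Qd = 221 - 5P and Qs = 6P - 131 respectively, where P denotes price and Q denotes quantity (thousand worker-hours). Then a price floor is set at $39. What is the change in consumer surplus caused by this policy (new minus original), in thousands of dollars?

-304.5

In a free market, 221 - 5P = 6P - 131 gives the equilibrium P* = 32, Q* = 61.
The floor of 39 is above the equilibrium price 32, so it binds.
At P = 39: Qd = 221 - 5·39 = 26 and Qs = 6·39 - 131 = 103.
Consumer surplus without the control is ½ · (44.2 - 32) · 61 = 372.1.
With the floor, consumers buy 26 units at 39, so CS = ½ · (44.2 - 39) · 26 = 67.6.
Change in consumer surplus = 67.6 - 372.1 = -304.5.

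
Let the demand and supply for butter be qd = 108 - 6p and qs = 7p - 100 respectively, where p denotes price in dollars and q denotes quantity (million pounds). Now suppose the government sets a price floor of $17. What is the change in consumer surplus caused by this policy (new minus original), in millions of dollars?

-9

Equilibrium: 108 - 6p = 7p - 100, so 208 = 13p and p* = 16, q* = 12.
Because the floor (17) lies above the market-clearing price, it is binding.
At p = 17: qd = 108 - 6·17 = 6 and qs = 7·17 - 100 = 19.
Consumer surplus without the control is ½ · (18 - 16) · 12 = 12.
With the floor, consumers buy 6 units at 17, so CS = ½ · (18 - 17) · 6 = 3.
Change in consumer surplus = 3 - 12 = -9.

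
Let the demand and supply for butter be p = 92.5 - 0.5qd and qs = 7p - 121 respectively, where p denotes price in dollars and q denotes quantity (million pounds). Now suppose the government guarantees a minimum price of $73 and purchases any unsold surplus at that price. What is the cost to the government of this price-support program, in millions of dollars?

Rearranging demand gives qd = 185 - 2p. Without the control the market clears where 185 - 2p = 7p - 121, i.e. p* = 34 and q* = 117.
The floor of 73 is above the equilibrium price 34, so it binds.
At p = 73: qd = 185 - 2·73 = 39 and qs = 7·73 - 121 = 390.
Surplus = qs - qd = 351.
Government expenditure = surplus × support price = 351 × 73 = 25623.

25623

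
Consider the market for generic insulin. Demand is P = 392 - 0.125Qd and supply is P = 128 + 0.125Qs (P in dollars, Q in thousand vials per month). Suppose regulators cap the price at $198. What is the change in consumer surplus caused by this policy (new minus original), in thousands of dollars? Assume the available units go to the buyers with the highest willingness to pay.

Rearranging demand gives Qd = 3136 - 8P; rearranging supply gives Qs = 8P - 1024. Setting quantity demanded equal to quantity supplied, 3136 - 8P = 8P - 1024, gives P* = 260 and Q* = 1056.
Because the ceiling (198) lies below the market-clearing price, it is binding.
At P = 198: Qd = 3136 - 8·198 = 1552 and Qs = 8·198 - 1024 = 560.
Consumer surplus without the control is ½ · (392 - 260) · 1056 = 69696.
With the ceiling, 560 units are sold at 198 (assume they go to the highest-value buyers). The demand price at Q = 560 is 322, so CS = ½ · [(392 - 198) + (322 - 198)] · 560 = 89040.
Change in consumer surplus = 89040 - 69696 = 19344.

19344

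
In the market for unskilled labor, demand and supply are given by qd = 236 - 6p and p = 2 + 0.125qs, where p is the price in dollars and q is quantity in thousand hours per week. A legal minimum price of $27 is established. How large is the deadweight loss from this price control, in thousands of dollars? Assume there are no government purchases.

Rearranging supply gives qs = 8p - 16. In a free market, 236 - 6p = 8p - 16 gives the equilibrium p* = 18, q* = 128.
Because the floor (27) lies above the market-clearing price, it is binding.
At p = 27: qd = 236 - 6·27 = 74 and qs = 8·27 - 16 = 200.
Quantity traded falls to 74. At q = 74 the demand price is (236 - 74)/6 = 27 and the supply price is (16 + 74)/8 = 11.25.
Deadweight loss = ½ · (27 - 11.25) · (128 - 74) = ½ · 15.75 · 54 = 425.25.

425.25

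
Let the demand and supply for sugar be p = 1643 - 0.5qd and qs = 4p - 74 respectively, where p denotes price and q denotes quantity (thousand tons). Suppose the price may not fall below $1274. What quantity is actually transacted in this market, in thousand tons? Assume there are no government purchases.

738

Rearranging demand gives qd = 3286 - 2p. Without the control the market clears where 3286 - 2p = 4p - 74, i.e. p* = 560 and q* = 2166.
Since 1274 > 560, the floor is binding.
At p = 1274: qd = 3286 - 2·1274 = 738 and qs = 4·1274 - 74 = 5022.
The quantity actually transacted is the short side, demand: 738.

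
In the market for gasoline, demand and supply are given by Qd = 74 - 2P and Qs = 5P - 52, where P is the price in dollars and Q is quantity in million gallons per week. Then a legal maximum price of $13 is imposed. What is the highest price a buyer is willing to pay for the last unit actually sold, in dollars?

Equilibrium: 74 - 2P = 5P - 52, so 126 = 7P and P* = 18, Q* = 38.
The ceiling of 13 is below the equilibrium price 18, so it binds.
At P = 13: Qd = 74 - 2·13 = 48 and Qs = 5·13 - 52 = 13.
Only 13 units reach the market. On the demand curve, the marginal buyer's willingness to pay at Q = 13 is (74 - 13)/2 = 30.5.

30.5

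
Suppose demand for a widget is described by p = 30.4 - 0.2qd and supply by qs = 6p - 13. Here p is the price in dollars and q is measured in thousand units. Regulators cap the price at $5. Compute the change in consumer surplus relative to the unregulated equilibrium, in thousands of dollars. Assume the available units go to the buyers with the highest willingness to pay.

-190

Rearranging demand gives qd = 152 - 5p. In a free market, 152 - 5p = 6p - 13 gives the equilibrium p* = 15, q* = 77.
The ceiling of 5 is below the equilibrium price 15, so it binds.
At p = 5: qd = 152 - 5·5 = 127 and qs = 6·5 - 13 = 17.
Consumer surplus without the control is ½ · (30.4 - 15) · 77 = 592.9.
With the ceiling, 17 units are sold at 5 (assume they go to the highest-value buyers). The demand price at q = 17 is 27, so CS = ½ · [(30.4 - 5) + (27 - 5)] · 17 = 402.9.
Change in consumer surplus = 402.9 - 592.9 = -190.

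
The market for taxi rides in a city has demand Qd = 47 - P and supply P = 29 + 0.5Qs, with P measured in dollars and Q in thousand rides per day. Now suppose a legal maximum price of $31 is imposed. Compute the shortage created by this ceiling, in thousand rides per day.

Rearranging supply gives Qs = 2P - 58. Setting quantity demanded equal to quantity supplied, 47 - P = 2P - 58, gives P* = 35 and Q* = 12.
Since 31 < 35, the ceiling is binding.
At P = 31: Qd = 47 - 31 = 16 and Qs = 2·31 - 58 = 4.
Shortage = Qd - Qs = 16 - 4 = 12.

12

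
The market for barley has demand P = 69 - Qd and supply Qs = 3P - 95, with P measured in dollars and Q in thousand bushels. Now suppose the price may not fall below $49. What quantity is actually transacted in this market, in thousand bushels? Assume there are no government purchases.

20

Rearranging demand gives Qd = 69 - P. In a free market, 69 - P = 3P - 95 gives the equilibrium P* = 41, Q* = 28.
Because the floor (49) lies above the market-clearing price, it is binding.
At P = 49: Qd = 69 - 49 = 20 and Qs = 3·49 - 95 = 52.
The quantity actually transacted is the short side, demand: 20.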